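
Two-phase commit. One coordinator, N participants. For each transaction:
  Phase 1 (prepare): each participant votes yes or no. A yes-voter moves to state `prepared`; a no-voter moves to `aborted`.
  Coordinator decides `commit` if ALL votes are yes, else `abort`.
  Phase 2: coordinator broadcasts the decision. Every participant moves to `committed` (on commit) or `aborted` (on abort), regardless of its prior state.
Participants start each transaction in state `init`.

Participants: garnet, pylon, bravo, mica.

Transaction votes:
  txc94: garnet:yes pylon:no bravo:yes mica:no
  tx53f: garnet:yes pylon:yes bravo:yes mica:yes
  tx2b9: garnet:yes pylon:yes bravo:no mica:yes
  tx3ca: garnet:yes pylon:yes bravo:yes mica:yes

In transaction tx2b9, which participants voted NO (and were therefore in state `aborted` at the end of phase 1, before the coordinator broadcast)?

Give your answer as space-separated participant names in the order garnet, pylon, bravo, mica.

Answer: bravo

Derivation:
Txn tx2b9 phase 1: garnet yes -> prepared; pylon yes -> prepared; bravo no -> aborted; mica yes -> prepared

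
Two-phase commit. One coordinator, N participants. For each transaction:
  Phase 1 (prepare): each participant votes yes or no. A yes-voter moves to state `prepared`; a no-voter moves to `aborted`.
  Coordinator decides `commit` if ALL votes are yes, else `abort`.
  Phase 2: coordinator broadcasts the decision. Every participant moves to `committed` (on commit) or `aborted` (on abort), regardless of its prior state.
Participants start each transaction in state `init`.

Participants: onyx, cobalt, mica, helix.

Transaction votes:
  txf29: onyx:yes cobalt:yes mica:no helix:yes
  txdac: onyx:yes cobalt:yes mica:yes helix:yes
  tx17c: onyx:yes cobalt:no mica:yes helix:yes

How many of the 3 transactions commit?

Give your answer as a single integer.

Answer: 1

Derivation:
txf29: no from mica -> abort (commits=0)
txdac: all yes -> commit (commits=1)
tx17c: no from cobalt -> abort (commits=1)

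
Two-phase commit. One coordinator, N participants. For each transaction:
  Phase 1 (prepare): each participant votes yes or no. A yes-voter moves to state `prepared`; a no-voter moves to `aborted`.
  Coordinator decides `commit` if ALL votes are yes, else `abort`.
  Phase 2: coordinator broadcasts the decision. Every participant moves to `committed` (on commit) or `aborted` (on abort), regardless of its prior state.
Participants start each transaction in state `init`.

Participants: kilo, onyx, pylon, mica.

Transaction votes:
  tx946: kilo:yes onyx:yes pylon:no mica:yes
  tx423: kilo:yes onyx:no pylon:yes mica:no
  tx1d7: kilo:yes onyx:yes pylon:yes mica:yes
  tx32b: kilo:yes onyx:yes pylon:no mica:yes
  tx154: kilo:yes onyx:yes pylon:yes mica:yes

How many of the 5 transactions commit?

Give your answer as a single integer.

Answer: 2

Derivation:
tx946: no from pylon -> abort (commits=0)
tx423: no from onyx, mica -> abort (commits=0)
tx1d7: all yes -> commit (commits=1)
tx32b: no from pylon -> abort (commits=1)
tx154: all yes -> commit (commits=2)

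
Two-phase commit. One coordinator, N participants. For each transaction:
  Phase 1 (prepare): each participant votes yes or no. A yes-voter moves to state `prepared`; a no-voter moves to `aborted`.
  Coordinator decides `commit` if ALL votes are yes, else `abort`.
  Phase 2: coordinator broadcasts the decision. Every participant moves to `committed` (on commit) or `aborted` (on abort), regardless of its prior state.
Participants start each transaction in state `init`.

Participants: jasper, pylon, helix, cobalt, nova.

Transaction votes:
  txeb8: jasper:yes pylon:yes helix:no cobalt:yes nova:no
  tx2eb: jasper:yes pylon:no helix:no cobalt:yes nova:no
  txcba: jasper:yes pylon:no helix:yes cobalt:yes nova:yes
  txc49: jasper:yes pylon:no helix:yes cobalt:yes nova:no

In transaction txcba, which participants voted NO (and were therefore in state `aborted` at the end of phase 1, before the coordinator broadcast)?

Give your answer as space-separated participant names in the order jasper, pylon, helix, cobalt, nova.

Txn txcba phase 1: jasper yes -> prepared; pylon no -> aborted; helix yes -> prepared; cobalt yes -> prepared; nova yes -> prepared

Answer: pylon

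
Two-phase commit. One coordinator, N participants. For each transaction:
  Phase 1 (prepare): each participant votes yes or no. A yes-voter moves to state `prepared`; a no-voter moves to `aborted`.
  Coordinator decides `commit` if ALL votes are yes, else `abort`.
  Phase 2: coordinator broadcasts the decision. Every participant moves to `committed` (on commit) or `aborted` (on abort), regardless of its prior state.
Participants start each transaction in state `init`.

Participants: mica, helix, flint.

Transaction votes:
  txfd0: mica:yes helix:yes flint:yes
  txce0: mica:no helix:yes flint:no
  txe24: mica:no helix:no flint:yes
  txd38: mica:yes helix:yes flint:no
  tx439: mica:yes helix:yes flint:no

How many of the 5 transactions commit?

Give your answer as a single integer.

Answer: 1

Derivation:
txfd0: all yes -> commit (commits=1)
txce0: no from mica, flint -> abort (commits=1)
txe24: no from mica, helix -> abort (commits=1)
txd38: no from flint -> abort (commits=1)
tx439: no from flint -> abort (commits=1)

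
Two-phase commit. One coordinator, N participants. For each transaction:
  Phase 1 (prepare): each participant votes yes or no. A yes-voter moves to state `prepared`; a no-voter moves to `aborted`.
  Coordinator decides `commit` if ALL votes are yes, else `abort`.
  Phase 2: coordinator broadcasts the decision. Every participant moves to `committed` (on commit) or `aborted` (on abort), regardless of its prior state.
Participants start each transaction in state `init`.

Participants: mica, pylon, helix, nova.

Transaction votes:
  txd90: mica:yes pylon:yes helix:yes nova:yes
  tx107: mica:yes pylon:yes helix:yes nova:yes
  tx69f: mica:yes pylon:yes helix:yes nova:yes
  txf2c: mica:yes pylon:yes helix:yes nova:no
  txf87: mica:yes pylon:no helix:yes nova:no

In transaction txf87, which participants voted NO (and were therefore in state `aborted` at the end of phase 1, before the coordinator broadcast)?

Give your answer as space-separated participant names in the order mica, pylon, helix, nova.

Txn txf87 phase 1: mica yes -> prepared; pylon no -> aborted; helix yes -> prepared; nova no -> aborted

Answer: pylon nova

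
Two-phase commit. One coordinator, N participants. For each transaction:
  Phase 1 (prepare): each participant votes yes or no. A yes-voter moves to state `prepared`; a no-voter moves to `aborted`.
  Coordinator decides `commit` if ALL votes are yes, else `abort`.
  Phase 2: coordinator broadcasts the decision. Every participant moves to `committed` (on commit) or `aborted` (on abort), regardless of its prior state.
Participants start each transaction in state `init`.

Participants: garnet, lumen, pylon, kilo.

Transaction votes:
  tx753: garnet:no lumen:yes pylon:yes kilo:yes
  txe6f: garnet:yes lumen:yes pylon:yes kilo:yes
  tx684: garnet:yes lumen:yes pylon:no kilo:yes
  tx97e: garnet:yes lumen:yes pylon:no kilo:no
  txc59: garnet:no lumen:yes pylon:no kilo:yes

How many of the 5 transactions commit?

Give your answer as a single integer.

Answer: 1

Derivation:
tx753: no from garnet -> abort (commits=0)
txe6f: all yes -> commit (commits=1)
tx684: no from pylon -> abort (commits=1)
tx97e: no from pylon, kilo -> abort (commits=1)
txc59: no from garnet, pylon -> abort (commits=1)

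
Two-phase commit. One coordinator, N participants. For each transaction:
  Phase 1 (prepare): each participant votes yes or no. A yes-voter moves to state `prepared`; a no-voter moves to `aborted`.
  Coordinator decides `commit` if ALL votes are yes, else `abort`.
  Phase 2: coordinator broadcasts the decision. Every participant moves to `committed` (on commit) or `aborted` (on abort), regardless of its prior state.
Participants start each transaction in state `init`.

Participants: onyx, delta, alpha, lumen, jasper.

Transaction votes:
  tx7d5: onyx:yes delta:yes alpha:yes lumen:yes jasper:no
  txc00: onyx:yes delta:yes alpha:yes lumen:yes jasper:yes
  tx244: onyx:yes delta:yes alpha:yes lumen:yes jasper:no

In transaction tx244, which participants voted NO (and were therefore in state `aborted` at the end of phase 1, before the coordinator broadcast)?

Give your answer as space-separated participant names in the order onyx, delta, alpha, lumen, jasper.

Answer: jasper

Derivation:
Txn tx244 phase 1: onyx yes -> prepared; delta yes -> prepared; alpha yes -> prepared; lumen yes -> prepared; jasper no -> aborted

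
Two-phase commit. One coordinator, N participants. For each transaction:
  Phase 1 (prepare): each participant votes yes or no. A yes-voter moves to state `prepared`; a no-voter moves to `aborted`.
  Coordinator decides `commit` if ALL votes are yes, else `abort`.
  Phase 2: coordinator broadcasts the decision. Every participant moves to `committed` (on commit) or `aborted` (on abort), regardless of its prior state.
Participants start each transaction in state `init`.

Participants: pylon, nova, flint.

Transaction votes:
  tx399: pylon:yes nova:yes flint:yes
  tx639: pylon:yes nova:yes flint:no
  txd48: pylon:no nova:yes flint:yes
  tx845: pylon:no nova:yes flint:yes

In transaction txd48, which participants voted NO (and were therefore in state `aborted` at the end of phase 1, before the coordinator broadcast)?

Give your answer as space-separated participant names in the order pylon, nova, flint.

Answer: pylon

Derivation:
Txn txd48 phase 1: pylon no -> aborted; nova yes -> prepared; flint yes -> prepared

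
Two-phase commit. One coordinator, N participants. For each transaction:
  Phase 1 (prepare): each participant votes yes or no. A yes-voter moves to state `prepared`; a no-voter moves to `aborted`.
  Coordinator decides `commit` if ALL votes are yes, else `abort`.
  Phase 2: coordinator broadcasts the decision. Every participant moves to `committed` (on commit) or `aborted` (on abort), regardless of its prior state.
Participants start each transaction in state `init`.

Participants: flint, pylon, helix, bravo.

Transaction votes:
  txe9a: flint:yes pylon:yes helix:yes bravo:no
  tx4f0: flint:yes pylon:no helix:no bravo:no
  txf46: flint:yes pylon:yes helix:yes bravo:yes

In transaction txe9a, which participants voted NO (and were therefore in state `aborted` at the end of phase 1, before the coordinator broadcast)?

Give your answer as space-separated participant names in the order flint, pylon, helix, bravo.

Txn txe9a phase 1: flint yes -> prepared; pylon yes -> prepared; helix yes -> prepared; bravo no -> aborted

Answer: bravo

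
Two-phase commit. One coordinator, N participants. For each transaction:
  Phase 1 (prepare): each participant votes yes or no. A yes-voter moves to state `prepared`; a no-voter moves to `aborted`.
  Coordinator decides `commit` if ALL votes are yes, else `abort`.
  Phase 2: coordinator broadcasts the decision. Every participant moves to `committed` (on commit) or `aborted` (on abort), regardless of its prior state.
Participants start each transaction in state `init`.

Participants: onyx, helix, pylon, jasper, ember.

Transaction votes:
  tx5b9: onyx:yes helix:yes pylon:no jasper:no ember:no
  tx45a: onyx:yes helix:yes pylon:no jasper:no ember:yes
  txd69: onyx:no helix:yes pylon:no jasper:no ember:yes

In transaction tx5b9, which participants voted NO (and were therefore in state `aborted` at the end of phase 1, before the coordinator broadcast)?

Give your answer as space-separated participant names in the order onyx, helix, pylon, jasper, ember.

Txn tx5b9 phase 1: onyx yes -> prepared; helix yes -> prepared; pylon no -> aborted; jasper no -> aborted; ember no -> aborted

Answer: pylon jasper ember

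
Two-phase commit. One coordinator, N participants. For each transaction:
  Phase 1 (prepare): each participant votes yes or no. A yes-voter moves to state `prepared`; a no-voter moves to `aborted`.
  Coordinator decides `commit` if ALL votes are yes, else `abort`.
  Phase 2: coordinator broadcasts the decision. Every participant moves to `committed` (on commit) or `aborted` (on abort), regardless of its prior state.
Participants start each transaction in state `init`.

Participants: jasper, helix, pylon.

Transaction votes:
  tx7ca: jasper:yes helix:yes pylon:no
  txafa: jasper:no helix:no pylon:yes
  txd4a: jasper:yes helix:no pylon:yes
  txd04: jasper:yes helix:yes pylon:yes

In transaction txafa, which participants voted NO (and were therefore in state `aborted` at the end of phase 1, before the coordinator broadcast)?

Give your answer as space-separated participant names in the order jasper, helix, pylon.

Txn txafa phase 1: jasper no -> aborted; helix no -> aborted; pylon yes -> prepared

Answer: jasper helix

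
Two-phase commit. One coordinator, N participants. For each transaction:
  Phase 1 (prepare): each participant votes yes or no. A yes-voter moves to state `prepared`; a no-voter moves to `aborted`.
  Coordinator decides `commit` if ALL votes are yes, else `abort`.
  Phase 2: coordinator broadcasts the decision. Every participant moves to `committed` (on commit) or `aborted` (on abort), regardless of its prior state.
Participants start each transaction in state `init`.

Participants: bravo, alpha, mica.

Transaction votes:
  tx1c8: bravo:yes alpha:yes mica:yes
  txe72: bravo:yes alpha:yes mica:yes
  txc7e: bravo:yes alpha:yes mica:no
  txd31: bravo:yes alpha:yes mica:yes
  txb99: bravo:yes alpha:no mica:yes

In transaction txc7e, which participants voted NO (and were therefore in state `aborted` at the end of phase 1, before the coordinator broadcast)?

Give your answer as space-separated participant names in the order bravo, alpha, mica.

Txn txc7e phase 1: bravo yes -> prepared; alpha yes -> prepared; mica no -> aborted

Answer: mica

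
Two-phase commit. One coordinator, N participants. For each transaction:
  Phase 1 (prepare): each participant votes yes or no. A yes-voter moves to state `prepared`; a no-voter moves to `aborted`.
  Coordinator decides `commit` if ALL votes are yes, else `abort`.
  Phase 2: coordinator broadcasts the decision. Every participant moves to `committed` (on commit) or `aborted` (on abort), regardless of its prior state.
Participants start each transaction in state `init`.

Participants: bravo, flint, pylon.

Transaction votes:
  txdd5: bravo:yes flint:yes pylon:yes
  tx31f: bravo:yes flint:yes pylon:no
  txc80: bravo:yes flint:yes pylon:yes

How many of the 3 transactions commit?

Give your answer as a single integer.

txdd5: all yes -> commit (commits=1)
tx31f: no from pylon -> abort (commits=1)
txc80: all yes -> commit (commits=2)

Answer: 2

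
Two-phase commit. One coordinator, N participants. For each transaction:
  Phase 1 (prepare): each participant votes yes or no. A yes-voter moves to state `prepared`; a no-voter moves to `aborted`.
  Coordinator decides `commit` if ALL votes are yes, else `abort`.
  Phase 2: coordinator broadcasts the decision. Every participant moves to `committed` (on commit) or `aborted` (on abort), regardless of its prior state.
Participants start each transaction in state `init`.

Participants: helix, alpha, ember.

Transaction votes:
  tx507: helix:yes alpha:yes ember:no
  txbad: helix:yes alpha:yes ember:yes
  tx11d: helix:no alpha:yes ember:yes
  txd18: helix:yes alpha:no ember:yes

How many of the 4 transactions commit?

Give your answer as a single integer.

Answer: 1

Derivation:
tx507: no from ember -> abort (commits=0)
txbad: all yes -> commit (commits=1)
tx11d: no from helix -> abort (commits=1)
txd18: no from alpha -> abort (commits=1)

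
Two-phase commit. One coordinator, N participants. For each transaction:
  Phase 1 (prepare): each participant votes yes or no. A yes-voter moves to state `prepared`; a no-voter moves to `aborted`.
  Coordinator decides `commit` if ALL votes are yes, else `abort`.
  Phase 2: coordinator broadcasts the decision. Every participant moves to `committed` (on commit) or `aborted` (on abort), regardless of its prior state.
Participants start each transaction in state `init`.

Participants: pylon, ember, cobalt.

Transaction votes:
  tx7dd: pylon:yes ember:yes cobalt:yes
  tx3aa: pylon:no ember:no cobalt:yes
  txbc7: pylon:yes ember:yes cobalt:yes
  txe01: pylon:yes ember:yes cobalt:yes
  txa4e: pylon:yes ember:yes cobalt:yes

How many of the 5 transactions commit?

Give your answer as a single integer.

tx7dd: all yes -> commit (commits=1)
tx3aa: no from pylon, ember -> abort (commits=1)
txbc7: all yes -> commit (commits=2)
txe01: all yes -> commit (commits=3)
txa4e: all yes -> commit (commits=4)

Answer: 4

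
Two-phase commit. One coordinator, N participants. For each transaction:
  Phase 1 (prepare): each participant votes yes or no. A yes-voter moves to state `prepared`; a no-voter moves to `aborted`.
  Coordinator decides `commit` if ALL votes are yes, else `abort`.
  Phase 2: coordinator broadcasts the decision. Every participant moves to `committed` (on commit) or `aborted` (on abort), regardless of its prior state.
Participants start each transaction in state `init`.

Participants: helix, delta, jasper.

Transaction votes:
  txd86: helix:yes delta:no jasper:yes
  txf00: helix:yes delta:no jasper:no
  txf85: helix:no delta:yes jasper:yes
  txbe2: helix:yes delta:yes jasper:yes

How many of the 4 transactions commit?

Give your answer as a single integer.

txd86: no from delta -> abort (commits=0)
txf00: no from delta, jasper -> abort (commits=0)
txf85: no from helix -> abort (commits=0)
txbe2: all yes -> commit (commits=1)

Answer: 1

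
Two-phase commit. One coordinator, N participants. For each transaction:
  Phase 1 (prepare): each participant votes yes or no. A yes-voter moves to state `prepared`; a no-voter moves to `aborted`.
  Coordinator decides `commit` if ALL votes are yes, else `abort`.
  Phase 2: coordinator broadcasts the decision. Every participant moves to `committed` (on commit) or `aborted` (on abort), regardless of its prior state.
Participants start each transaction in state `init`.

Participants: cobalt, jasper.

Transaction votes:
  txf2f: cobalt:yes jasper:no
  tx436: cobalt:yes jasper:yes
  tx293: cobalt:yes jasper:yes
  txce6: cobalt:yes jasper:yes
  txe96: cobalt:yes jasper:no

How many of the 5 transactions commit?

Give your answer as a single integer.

Answer: 3

Derivation:
txf2f: no from jasper -> abort (commits=0)
tx436: all yes -> commit (commits=1)
tx293: all yes -> commit (commits=2)
txce6: all yes -> commit (commits=3)
txe96: no from jasper -> abort (commits=3)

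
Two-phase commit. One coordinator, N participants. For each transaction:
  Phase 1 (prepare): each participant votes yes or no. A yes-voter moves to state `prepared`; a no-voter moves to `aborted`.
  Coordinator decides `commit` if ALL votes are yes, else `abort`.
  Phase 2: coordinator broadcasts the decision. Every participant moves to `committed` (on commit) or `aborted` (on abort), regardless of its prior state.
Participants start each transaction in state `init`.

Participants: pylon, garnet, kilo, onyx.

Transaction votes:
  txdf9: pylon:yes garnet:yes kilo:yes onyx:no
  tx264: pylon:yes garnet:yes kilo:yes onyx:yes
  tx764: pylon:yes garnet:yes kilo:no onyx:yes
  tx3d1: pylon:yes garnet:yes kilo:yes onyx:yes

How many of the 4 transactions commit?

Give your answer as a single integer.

Answer: 2

Derivation:
txdf9: no from onyx -> abort (commits=0)
tx264: all yes -> commit (commits=1)
tx764: no from kilo -> abort (commits=1)
tx3d1: all yes -> commit (commits=2)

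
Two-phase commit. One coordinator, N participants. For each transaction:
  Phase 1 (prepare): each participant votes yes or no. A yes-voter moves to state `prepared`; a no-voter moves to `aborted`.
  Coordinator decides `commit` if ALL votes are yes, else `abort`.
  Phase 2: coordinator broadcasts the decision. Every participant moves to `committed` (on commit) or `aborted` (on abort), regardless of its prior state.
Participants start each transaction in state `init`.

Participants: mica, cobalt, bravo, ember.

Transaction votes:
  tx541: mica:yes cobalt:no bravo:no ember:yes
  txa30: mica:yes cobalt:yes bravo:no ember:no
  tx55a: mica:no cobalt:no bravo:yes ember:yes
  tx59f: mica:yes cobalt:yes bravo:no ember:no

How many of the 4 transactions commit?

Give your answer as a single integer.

Answer: 0

Derivation:
tx541: no from cobalt, bravo -> abort (commits=0)
txa30: no from bravo, ember -> abort (commits=0)
tx55a: no from mica, cobalt -> abort (commits=0)
tx59f: no from bravo, ember -> abort (commits=0)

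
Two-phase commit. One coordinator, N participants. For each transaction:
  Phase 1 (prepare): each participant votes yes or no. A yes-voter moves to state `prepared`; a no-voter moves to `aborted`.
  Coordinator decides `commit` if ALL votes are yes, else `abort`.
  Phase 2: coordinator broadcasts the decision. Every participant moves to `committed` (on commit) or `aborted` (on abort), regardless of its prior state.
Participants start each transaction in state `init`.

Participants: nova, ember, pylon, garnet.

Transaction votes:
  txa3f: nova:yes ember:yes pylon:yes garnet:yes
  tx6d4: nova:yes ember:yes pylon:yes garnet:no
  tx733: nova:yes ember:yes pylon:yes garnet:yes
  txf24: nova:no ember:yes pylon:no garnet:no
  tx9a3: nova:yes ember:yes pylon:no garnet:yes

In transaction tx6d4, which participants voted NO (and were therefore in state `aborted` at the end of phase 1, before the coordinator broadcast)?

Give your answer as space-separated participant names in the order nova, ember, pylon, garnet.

Answer: garnet

Derivation:
Txn tx6d4 phase 1: nova yes -> prepared; ember yes -> prepared; pylon yes -> prepared; garnet no -> aborted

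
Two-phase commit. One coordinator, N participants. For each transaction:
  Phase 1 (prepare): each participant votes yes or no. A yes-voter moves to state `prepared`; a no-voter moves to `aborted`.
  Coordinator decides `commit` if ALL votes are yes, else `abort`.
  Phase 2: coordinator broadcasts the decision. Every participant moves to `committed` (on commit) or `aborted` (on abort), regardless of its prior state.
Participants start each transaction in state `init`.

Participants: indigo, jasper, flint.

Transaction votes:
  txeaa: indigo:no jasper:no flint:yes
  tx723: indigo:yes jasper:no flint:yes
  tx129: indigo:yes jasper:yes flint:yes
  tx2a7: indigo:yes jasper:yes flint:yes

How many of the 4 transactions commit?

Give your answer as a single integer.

Answer: 2

Derivation:
txeaa: no from indigo, jasper -> abort (commits=0)
tx723: no from jasper -> abort (commits=0)
tx129: all yes -> commit (commits=1)
tx2a7: all yes -> commit (commits=2)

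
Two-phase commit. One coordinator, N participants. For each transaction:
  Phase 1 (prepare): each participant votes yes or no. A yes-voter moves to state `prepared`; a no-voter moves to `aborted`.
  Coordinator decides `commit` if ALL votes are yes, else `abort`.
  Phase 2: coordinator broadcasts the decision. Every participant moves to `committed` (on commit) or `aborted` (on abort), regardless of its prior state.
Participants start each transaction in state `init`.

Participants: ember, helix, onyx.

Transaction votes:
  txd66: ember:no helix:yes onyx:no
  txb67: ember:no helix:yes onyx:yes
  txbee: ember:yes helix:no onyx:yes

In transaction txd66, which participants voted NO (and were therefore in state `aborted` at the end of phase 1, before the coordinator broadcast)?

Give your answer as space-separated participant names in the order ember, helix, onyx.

Txn txd66 phase 1: ember no -> aborted; helix yes -> prepared; onyx no -> aborted

Answer: ember onyx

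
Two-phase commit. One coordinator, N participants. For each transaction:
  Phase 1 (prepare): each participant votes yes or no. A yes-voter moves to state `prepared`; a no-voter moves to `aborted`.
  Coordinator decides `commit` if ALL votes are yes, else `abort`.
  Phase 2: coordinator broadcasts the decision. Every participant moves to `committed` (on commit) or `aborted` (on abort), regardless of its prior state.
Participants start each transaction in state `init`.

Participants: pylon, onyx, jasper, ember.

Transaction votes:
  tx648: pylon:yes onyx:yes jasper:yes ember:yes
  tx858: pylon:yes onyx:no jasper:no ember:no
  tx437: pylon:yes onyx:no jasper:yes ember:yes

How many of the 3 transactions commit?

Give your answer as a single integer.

tx648: all yes -> commit (commits=1)
tx858: no from onyx, jasper, ember -> abort (commits=1)
tx437: no from onyx -> abort (commits=1)

Answer: 1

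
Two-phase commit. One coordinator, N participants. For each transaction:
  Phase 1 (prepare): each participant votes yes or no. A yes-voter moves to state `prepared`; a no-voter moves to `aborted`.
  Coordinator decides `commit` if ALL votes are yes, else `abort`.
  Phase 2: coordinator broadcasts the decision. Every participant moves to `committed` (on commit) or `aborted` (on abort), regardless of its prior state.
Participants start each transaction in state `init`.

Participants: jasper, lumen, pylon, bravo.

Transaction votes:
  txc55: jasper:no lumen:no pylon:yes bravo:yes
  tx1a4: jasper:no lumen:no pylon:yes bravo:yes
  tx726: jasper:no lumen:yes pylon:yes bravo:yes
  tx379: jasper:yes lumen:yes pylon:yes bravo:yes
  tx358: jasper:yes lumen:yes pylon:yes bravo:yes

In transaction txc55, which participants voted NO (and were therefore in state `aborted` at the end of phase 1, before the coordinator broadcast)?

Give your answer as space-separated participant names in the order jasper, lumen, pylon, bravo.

Answer: jasper lumen

Derivation:
Txn txc55 phase 1: jasper no -> aborted; lumen no -> aborted; pylon yes -> prepared; bravo yes -> prepared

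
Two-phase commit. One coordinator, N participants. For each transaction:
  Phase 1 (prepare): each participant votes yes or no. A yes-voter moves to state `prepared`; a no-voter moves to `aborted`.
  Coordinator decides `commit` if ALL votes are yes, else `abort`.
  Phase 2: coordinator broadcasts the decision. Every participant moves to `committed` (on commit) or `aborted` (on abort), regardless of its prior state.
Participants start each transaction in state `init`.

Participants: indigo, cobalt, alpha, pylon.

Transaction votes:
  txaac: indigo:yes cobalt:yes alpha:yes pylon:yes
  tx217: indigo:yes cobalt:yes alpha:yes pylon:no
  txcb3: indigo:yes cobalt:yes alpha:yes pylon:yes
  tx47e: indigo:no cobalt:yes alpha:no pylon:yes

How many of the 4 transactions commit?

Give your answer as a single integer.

txaac: all yes -> commit (commits=1)
tx217: no from pylon -> abort (commits=1)
txcb3: all yes -> commit (commits=2)
tx47e: no from indigo, alpha -> abort (commits=2)

Answer: 2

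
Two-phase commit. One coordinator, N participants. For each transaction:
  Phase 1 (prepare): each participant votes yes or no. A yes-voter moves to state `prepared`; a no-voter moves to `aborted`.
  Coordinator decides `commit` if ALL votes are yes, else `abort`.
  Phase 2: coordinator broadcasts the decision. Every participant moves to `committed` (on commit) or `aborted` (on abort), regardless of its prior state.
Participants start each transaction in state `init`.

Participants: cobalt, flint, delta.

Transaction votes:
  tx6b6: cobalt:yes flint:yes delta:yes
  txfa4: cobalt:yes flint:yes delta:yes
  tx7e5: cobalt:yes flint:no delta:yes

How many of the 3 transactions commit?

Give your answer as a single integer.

tx6b6: all yes -> commit (commits=1)
txfa4: all yes -> commit (commits=2)
tx7e5: no from flint -> abort (commits=2)

Answer: 2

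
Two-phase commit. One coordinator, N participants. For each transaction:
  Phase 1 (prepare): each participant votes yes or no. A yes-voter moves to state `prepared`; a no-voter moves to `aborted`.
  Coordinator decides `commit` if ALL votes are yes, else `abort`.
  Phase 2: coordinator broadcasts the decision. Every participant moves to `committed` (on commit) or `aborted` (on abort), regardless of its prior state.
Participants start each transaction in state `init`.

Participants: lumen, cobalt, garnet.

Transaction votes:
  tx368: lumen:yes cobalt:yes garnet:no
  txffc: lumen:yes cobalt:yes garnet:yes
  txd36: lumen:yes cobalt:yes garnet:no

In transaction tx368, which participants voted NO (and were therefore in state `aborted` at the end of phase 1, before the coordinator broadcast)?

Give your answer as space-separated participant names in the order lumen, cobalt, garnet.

Answer: garnet

Derivation:
Txn tx368 phase 1: lumen yes -> prepared; cobalt yes -> prepared; garnet no -> aborted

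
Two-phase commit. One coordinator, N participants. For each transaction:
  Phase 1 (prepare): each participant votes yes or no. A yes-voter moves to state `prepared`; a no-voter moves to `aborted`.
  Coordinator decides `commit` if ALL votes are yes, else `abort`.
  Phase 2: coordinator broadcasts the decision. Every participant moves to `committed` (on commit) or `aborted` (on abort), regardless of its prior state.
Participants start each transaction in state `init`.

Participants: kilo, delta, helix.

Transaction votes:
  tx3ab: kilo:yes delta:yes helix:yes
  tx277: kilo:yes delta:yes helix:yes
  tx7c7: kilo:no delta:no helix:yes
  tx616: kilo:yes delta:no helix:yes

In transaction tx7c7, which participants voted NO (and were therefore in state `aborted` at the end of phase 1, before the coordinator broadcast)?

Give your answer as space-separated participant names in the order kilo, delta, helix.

Answer: kilo delta

Derivation:
Txn tx7c7 phase 1: kilo no -> aborted; delta no -> aborted; helix yes -> prepared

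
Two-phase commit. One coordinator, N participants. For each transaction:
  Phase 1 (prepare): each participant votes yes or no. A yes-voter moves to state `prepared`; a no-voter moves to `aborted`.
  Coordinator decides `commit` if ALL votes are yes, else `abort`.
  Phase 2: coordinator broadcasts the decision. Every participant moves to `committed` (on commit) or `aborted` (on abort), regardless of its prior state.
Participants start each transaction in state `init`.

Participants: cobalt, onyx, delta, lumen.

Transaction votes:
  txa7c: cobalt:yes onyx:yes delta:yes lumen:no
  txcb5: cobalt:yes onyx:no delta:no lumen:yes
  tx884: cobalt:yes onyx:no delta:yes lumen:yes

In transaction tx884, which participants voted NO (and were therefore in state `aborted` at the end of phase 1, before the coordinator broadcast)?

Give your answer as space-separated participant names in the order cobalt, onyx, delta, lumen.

Txn tx884 phase 1: cobalt yes -> prepared; onyx no -> aborted; delta yes -> prepared; lumen yes -> prepared

Answer: onyx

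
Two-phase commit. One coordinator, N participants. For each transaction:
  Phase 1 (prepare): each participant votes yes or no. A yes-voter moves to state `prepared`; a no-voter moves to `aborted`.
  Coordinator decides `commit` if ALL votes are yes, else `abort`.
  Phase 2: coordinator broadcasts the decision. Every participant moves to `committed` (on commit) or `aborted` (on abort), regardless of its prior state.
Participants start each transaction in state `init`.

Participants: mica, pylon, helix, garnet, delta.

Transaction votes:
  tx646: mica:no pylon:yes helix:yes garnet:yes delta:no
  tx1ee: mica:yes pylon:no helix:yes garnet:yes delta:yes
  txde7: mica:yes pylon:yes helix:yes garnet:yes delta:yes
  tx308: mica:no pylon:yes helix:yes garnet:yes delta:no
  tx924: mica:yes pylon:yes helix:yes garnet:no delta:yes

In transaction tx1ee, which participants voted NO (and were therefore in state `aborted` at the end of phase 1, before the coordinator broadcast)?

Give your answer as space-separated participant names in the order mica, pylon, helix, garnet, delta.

Answer: pylon

Derivation:
Txn tx1ee phase 1: mica yes -> prepared; pylon no -> aborted; helix yes -> prepared; garnet yes -> prepared; delta yes -> prepared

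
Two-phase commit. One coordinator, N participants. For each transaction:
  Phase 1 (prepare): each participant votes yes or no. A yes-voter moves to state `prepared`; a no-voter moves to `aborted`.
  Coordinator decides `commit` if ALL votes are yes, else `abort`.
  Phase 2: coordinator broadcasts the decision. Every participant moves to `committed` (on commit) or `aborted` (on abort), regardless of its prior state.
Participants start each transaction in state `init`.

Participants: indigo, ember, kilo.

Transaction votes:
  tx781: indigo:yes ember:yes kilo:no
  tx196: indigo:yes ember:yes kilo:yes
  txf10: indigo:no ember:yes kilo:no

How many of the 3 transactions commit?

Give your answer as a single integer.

Answer: 1

Derivation:
tx781: no from kilo -> abort (commits=0)
tx196: all yes -> commit (commits=1)
txf10: no from indigo, kilo -> abort (commits=1)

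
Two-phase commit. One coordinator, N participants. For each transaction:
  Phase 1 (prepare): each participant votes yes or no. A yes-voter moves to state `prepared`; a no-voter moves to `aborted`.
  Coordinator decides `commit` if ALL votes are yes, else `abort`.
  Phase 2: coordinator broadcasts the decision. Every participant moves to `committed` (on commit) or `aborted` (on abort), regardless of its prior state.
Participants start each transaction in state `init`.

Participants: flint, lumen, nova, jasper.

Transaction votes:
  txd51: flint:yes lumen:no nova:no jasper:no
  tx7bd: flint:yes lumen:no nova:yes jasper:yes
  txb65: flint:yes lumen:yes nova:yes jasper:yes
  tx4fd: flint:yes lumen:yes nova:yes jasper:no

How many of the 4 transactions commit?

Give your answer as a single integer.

txd51: no from lumen, nova, jasper -> abort (commits=0)
tx7bd: no from lumen -> abort (commits=0)
txb65: all yes -> commit (commits=1)
tx4fd: no from jasper -> abort (commits=1)

Answer: 1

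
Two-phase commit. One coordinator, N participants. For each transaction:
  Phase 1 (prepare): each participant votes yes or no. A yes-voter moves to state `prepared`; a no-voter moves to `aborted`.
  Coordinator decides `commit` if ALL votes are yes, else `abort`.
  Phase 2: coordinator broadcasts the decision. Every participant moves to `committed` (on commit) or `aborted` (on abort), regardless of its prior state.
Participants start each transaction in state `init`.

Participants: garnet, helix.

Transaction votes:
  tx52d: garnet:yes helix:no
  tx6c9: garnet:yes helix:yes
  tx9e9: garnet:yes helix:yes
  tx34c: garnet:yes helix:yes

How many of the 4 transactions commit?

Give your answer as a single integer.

Answer: 3

Derivation:
tx52d: no from helix -> abort (commits=0)
tx6c9: all yes -> commit (commits=1)
tx9e9: all yes -> commit (commits=2)
tx34c: all yes -> commit (commits=3)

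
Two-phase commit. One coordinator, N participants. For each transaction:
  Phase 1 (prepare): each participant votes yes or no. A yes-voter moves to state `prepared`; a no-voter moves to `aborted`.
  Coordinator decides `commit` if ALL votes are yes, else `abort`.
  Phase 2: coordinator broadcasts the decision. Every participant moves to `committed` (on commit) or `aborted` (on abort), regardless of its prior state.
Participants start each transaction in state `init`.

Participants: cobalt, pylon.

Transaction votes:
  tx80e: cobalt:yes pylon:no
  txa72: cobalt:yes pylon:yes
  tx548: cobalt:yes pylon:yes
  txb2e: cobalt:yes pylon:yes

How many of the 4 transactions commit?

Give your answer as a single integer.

Answer: 3

Derivation:
tx80e: no from pylon -> abort (commits=0)
txa72: all yes -> commit (commits=1)
tx548: all yes -> commit (commits=2)
txb2e: all yes -> commit (commits=3)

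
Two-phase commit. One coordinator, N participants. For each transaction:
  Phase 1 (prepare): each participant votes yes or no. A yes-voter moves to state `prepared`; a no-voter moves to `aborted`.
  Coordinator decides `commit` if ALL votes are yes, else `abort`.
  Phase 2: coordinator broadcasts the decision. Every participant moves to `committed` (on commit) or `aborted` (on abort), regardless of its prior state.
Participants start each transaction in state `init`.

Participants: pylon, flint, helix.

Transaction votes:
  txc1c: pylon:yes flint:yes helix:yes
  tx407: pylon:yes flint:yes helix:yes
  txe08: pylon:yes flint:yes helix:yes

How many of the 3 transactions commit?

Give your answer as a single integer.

Answer: 3

Derivation:
txc1c: all yes -> commit (commits=1)
tx407: all yes -> commit (commits=2)
txe08: all yes -> commit (commits=3)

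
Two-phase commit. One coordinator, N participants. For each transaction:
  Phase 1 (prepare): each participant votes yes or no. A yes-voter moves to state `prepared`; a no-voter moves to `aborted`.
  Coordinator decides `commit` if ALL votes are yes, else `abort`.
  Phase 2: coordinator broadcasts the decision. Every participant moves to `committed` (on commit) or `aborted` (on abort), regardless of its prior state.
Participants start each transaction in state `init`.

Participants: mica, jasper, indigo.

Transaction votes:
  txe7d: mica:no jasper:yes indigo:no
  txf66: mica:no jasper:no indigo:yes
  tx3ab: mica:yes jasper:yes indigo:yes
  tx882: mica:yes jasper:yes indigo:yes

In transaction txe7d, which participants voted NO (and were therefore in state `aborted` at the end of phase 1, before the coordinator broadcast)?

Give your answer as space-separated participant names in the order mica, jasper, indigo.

Answer: mica indigo

Derivation:
Txn txe7d phase 1: mica no -> aborted; jasper yes -> prepared; indigo no -> aborted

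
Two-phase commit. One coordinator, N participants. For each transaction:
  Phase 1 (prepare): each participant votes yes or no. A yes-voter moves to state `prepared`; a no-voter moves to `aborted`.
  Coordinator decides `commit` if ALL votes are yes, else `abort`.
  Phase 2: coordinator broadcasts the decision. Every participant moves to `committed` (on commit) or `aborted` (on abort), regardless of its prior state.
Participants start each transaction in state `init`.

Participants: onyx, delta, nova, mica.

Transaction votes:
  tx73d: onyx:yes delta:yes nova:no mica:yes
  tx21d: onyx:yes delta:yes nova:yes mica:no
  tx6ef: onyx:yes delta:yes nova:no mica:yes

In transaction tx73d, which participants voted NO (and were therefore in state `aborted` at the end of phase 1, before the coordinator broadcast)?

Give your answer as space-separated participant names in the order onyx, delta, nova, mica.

Txn tx73d phase 1: onyx yes -> prepared; delta yes -> prepared; nova no -> aborted; mica yes -> prepared

Answer: nova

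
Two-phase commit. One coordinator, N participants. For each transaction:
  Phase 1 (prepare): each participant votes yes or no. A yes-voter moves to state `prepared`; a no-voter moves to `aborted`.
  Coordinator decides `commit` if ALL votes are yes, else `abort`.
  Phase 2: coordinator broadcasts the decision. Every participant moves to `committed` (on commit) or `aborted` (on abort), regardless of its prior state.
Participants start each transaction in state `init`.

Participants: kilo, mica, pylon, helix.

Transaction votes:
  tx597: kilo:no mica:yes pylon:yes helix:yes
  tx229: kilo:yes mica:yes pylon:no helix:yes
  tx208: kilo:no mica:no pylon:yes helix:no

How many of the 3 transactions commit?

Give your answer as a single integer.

tx597: no from kilo -> abort (commits=0)
tx229: no from pylon -> abort (commits=0)
tx208: no from kilo, mica, helix -> abort (commits=0)

Answer: 0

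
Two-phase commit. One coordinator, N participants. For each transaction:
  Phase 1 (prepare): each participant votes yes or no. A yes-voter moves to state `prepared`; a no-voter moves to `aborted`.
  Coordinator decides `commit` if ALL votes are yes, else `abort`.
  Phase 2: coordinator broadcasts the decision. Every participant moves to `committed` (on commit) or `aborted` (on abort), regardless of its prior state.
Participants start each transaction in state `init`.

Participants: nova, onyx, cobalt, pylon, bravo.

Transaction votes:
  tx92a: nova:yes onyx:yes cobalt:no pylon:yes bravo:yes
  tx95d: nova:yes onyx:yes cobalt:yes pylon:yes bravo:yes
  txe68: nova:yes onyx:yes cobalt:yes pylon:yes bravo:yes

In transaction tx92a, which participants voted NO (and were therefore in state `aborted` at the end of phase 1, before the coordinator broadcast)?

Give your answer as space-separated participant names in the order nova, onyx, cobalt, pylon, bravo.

Answer: cobalt

Derivation:
Txn tx92a phase 1: nova yes -> prepared; onyx yes -> prepared; cobalt no -> aborted; pylon yes -> prepared; bravo yes -> prepared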